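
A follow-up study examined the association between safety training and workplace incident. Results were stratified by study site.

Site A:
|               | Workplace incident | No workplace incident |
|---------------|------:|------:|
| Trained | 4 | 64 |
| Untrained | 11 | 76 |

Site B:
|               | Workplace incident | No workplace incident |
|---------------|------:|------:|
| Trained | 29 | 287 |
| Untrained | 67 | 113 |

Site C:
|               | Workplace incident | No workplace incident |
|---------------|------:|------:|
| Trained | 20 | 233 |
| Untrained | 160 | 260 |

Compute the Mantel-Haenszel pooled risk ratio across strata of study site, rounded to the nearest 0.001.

0.235

RR_MH = Σ(aᵢ·n₀ᵢ/nᵢ) / Σ(cᵢ·n₁ᵢ/nᵢ), with n₁ᵢ = aᵢ+bᵢ (exposed), n₀ᵢ = cᵢ+dᵢ (unexposed), nᵢ = n₁ᵢ+n₀ᵢ.
Stratum 1 (Site A): n₁ = 68, n₀ = 87, n = 155; a·n₀/n = 4·87/155 = 2.2452; c·n₁/n = 11·68/155 = 4.8258
Stratum 2 (Site B): n₁ = 316, n₀ = 180, n = 496; a·n₀/n = 29·180/496 = 10.5242; c·n₁/n = 67·316/496 = 42.6855
Stratum 3 (Site C): n₁ = 253, n₀ = 420, n = 673; a·n₀/n = 20·420/673 = 12.4814; c·n₁/n = 160·253/673 = 60.1486
RR_MH = (2.2452 + 10.5242 + 12.4814) / (4.8258 + 42.6855 + 60.1486) = 25.2508 / 107.6599 = 0.23454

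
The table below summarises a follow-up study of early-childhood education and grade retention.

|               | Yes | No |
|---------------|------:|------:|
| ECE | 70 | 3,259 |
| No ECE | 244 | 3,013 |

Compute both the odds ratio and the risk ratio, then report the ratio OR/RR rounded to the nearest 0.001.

0.945

Cells: a = 70, b = 3259, c = 244, d = 3013.
OR = (70·3013)/(3259·244) = 210910/795196 = 0.26523
Risk in exposed = 70/3329 = 0.02103; risk in unexposed = 244/3257 = 0.07492; RR = 0.28068
OR/RR = 0.26523 / 0.28068 = 0.94495
The outcome is rare in both groups, so OR ≈ RR (ratio near 1).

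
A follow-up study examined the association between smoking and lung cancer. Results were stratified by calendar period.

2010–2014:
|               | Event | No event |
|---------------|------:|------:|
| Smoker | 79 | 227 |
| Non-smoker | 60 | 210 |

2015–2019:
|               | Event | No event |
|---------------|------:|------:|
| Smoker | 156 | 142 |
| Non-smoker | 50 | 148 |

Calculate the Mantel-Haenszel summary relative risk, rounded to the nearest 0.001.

1.604

RR_MH = Σ(aᵢ·n₀ᵢ/nᵢ) / Σ(cᵢ·n₁ᵢ/nᵢ), with n₁ᵢ = aᵢ+bᵢ (exposed), n₀ᵢ = cᵢ+dᵢ (unexposed), nᵢ = n₁ᵢ+n₀ᵢ.
Stratum 1 (2010–2014): n₁ = 306, n₀ = 270, n = 576; a·n₀/n = 79·270/576 = 37.0312; c·n₁/n = 60·306/576 = 31.8750
Stratum 2 (2015–2019): n₁ = 298, n₀ = 198, n = 496; a·n₀/n = 156·198/496 = 62.2742; c·n₁/n = 50·298/496 = 30.0403
RR_MH = (37.0312 + 62.2742) / (31.8750 + 30.0403) = 99.3054 / 61.9153 = 1.60389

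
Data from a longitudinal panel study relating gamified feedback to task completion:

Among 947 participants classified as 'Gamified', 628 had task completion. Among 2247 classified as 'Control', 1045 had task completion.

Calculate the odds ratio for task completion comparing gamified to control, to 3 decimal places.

2.264

From the description: a = 628, b = 319, c = 1045, d = 1202.
OR = (a·d)/(b·c) = (628 × 1202) / (319 × 1045) = 754856 / 333355 = 2.26442
The odds of task completion are about 2.26 times as high in the gamified group.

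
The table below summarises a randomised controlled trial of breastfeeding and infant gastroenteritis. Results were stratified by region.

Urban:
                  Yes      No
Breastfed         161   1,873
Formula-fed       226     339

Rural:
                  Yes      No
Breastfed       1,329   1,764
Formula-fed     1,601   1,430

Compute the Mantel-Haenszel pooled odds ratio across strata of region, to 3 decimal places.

OR_MH = Σ(aᵢdᵢ/nᵢ) / Σ(bᵢcᵢ/nᵢ), where nᵢ is the stratum total.
Stratum 1 (Urban): n = 2599; a·d/n = 161·339/2599 = 21.0000; b·c/n = 1873·226/2599 = 162.8696
Stratum 2 (Rural): n = 6124; a·d/n = 1329·1430/6124 = 310.3315; b·c/n = 1764·1601/6124 = 461.1633
OR_MH = (21.0000 + 310.3315) / (162.8696 + 461.1633) = 331.3315 / 624.0329 = 0.53095

0.531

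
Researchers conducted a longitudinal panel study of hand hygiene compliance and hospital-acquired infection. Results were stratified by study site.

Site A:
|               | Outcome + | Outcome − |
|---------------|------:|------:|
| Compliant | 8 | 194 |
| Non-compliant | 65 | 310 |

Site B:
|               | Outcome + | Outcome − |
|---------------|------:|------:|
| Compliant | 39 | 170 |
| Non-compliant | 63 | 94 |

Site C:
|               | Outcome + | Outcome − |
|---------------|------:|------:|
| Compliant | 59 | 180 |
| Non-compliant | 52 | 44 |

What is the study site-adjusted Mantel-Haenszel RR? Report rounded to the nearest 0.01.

RR_MH = Σ(aᵢ·n₀ᵢ/nᵢ) / Σ(cᵢ·n₁ᵢ/nᵢ), with n₁ᵢ = aᵢ+bᵢ (exposed), n₀ᵢ = cᵢ+dᵢ (unexposed), nᵢ = n₁ᵢ+n₀ᵢ.
Stratum 1 (Site A): n₁ = 202, n₀ = 375, n = 577; a·n₀/n = 8·375/577 = 5.1993; c·n₁/n = 65·202/577 = 22.7556
Stratum 2 (Site B): n₁ = 209, n₀ = 157, n = 366; a·n₀/n = 39·157/366 = 16.7295; c·n₁/n = 63·209/366 = 35.9754
Stratum 3 (Site C): n₁ = 239, n₀ = 96, n = 335; a·n₀/n = 59·96/335 = 16.9075; c·n₁/n = 52·239/335 = 37.0985
RR_MH = (5.1993 + 16.7295 + 16.9075) / (22.7556 + 35.9754 + 37.0985) = 38.8363 / 95.8295 = 0.40526

0.41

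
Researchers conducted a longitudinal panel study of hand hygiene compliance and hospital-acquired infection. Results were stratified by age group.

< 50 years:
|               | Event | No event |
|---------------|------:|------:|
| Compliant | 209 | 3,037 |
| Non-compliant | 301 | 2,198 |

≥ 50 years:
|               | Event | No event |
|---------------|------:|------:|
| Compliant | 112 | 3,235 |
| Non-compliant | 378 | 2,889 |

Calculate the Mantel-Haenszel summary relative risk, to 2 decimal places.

0.40

RR_MH = Σ(aᵢ·n₀ᵢ/nᵢ) / Σ(cᵢ·n₁ᵢ/nᵢ), with n₁ᵢ = aᵢ+bᵢ (exposed), n₀ᵢ = cᵢ+dᵢ (unexposed), nᵢ = n₁ᵢ+n₀ᵢ.
Stratum 1 (< 50 years): n₁ = 3246, n₀ = 2499, n = 5745; a·n₀/n = 209·2499/5745 = 90.9123; c·n₁/n = 301·3246/5745 = 170.0689
Stratum 2 (≥ 50 years): n₁ = 3347, n₀ = 3267, n = 6614; a·n₀/n = 112·3267/6614 = 55.3226; c·n₁/n = 378·3347/6614 = 191.2861
RR_MH = (90.9123 + 55.3226) / (170.0689 + 191.2861) = 146.2349 / 361.3550 = 0.40468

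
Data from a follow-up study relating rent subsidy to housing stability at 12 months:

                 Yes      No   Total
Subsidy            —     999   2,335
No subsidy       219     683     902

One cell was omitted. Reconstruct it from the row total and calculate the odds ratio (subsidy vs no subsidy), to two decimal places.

4.17

The missing cell is in the exposed row: 2335 − 999 = 1336.
So a = 1336, b = 999, c = 219, d = 683.
OR = (a·d)/(b·c) = (1336 × 683) / (999 × 219) = 912488 / 218781 = 4.17078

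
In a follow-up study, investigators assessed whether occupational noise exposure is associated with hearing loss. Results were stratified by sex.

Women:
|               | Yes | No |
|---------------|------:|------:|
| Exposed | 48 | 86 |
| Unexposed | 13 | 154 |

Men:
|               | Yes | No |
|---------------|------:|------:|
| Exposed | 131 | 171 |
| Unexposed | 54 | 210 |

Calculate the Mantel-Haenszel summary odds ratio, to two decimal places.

OR_MH = Σ(aᵢdᵢ/nᵢ) / Σ(bᵢcᵢ/nᵢ), where nᵢ is the stratum total.
Stratum 1 (Women): n = 301; a·d/n = 48·154/301 = 24.5581; b·c/n = 86·13/301 = 3.7143
Stratum 2 (Men): n = 566; a·d/n = 131·210/566 = 48.6042; b·c/n = 171·54/566 = 16.3145
OR_MH = (24.5581 + 48.6042) / (3.7143 + 16.3145) = 73.1624 / 20.0288 = 3.65286

3.65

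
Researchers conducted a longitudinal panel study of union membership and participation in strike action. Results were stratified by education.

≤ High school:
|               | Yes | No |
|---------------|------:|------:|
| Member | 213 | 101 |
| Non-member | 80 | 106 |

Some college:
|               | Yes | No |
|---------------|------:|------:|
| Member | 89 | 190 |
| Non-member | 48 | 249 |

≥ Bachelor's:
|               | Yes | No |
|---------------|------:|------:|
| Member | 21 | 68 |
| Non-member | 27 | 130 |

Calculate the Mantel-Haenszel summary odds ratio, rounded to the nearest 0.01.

2.40

OR_MH = Σ(aᵢdᵢ/nᵢ) / Σ(bᵢcᵢ/nᵢ), where nᵢ is the stratum total.
Stratum 1 (≤ High school): n = 500; a·d/n = 213·106/500 = 45.1560; b·c/n = 101·80/500 = 16.1600
Stratum 2 (Some college): n = 576; a·d/n = 89·249/576 = 38.4740; b·c/n = 190·48/576 = 15.8333
Stratum 3 (≥ Bachelor's): n = 246; a·d/n = 21·130/246 = 11.0976; b·c/n = 68·27/246 = 7.4634
OR_MH = (45.1560 + 38.4740 + 11.0976) / (16.1600 + 15.8333 + 7.4634) = 94.7275 / 39.4567 = 2.40079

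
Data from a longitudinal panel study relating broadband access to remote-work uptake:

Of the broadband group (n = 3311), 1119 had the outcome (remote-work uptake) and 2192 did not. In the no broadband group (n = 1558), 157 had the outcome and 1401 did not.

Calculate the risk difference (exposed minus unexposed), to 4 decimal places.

0.2372

From the description: a = 1119, b = 2192, c = 157, d = 1401.
Risk in exposed = 1119/3311 = 0.337964; risk in unexposed = 157/1558 = 0.100770.
Risk difference = 0.337964 − 0.100770 = 0.237194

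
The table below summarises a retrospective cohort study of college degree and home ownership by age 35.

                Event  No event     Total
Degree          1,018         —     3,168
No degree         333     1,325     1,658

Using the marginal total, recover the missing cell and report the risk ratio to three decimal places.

1.600

The missing cell is in the exposed row: 3168 − 1018 = 2150.
So a = 1018, b = 2150, c = 333, d = 1325.
RR = [a/(a+b)] / [c/(c+d)] = (1018/3168) / (333/1658) = 0.32134/0.20084 = 1.59994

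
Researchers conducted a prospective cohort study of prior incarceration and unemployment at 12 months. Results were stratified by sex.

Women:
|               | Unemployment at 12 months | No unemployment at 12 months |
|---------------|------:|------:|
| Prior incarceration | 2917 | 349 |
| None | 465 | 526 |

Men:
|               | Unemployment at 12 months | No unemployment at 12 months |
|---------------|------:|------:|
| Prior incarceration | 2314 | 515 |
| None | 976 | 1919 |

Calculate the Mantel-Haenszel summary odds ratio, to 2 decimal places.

9.02

OR_MH = Σ(aᵢdᵢ/nᵢ) / Σ(bᵢcᵢ/nᵢ), where nᵢ is the stratum total.
Stratum 1 (Women): n = 4257; a·d/n = 2917·526/4257 = 360.4280; b·c/n = 349·465/4257 = 38.1219
Stratum 2 (Men): n = 5724; a·d/n = 2314·1919/5724 = 775.7802; b·c/n = 515·976/5724 = 87.8127
OR_MH = (360.4280 + 775.7802) / (38.1219 + 87.8127) = 1136.2082 / 125.9346 = 9.02221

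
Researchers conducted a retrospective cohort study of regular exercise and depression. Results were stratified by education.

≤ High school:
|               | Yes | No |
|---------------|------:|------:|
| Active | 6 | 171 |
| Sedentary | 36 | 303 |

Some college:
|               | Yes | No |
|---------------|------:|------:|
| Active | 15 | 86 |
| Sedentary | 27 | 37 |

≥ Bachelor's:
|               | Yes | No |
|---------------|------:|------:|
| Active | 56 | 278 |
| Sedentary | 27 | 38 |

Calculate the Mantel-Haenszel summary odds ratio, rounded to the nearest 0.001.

OR_MH = Σ(aᵢdᵢ/nᵢ) / Σ(bᵢcᵢ/nᵢ), where nᵢ is the stratum total.
Stratum 1 (≤ High school): n = 516; a·d/n = 6·303/516 = 3.5233; b·c/n = 171·36/516 = 11.9302
Stratum 2 (Some college): n = 165; a·d/n = 15·37/165 = 3.3636; b·c/n = 86·27/165 = 14.0727
Stratum 3 (≥ Bachelor's): n = 399; a·d/n = 56·38/399 = 5.3333; b·c/n = 278·27/399 = 18.8120
OR_MH = (3.5233 + 3.3636 + 5.3333) / (11.9302 + 14.0727 + 18.8120) = 12.2202 / 44.8150 = 0.27268

0.273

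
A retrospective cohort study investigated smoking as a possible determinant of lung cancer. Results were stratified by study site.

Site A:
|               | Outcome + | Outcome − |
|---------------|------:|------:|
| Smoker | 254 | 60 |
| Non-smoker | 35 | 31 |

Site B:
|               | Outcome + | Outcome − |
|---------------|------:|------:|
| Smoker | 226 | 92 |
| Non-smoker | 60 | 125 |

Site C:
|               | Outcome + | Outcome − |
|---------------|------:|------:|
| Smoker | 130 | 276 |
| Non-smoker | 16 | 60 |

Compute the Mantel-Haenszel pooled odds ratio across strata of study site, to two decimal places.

3.63

OR_MH = Σ(aᵢdᵢ/nᵢ) / Σ(bᵢcᵢ/nᵢ), where nᵢ is the stratum total.
Stratum 1 (Site A): n = 380; a·d/n = 254·31/380 = 20.7211; b·c/n = 60·35/380 = 5.5263
Stratum 2 (Site B): n = 503; a·d/n = 226·125/503 = 56.1630; b·c/n = 92·60/503 = 10.9742
Stratum 3 (Site C): n = 482; a·d/n = 130·60/482 = 16.1826; b·c/n = 276·16/482 = 9.1618
OR_MH = (20.7211 + 56.1630 + 16.1826) / (5.5263 + 10.9742 + 9.1618) = 93.0666 / 25.6623 = 3.62659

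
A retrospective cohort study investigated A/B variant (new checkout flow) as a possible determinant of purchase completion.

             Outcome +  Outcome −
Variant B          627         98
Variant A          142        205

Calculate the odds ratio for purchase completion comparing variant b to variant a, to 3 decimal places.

9.236

Cells: a = 627, b = 98, c = 142, d = 205.
OR = (a·d)/(b·c) = (627 × 205) / (98 × 142) = 128535 / 13916 = 9.23649
The odds of purchase completion are about 9.24 times as high in the variant b group.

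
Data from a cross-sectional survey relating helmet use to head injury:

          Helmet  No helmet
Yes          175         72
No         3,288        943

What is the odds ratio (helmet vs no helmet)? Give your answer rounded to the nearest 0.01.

Reading the table with exposure as columns: a = 175 (Helmet, case), b = 3288 (Helmet, non-case), c = 72 (No helmet, case), d = 943.
OR = (a·d)/(b·c) = (175 × 943) / (3288 × 72) = 165025 / 236736 = 0.69708
Exposure is associated with lower odds of head injury (OR = 0.70 < 1).

0.70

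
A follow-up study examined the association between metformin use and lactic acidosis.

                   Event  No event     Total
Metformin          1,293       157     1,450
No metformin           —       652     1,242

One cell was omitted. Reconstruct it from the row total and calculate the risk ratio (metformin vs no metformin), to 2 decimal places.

1.88

The missing cell is in the unexposed row: 1242 − 652 = 590.
So a = 1293, b = 157, c = 590, d = 652.
RR = [a/(a+b)] / [c/(c+d)] = (1293/1450) / (590/1242) = 0.89172/0.47504 = 1.87715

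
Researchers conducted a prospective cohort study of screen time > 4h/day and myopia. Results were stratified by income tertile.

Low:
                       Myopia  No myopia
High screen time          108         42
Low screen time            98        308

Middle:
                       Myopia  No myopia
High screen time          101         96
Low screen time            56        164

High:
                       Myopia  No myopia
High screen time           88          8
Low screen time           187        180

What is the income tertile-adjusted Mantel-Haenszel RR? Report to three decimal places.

RR_MH = Σ(aᵢ·n₀ᵢ/nᵢ) / Σ(cᵢ·n₁ᵢ/nᵢ), with n₁ᵢ = aᵢ+bᵢ (exposed), n₀ᵢ = cᵢ+dᵢ (unexposed), nᵢ = n₁ᵢ+n₀ᵢ.
Stratum 1 (Low): n₁ = 150, n₀ = 406, n = 556; a·n₀/n = 108·406/556 = 78.8633; c·n₁/n = 98·150/556 = 26.4388
Stratum 2 (Middle): n₁ = 197, n₀ = 220, n = 417; a·n₀/n = 101·220/417 = 53.2854; c·n₁/n = 56·197/417 = 26.4556
Stratum 3 (High): n₁ = 96, n₀ = 367, n = 463; a·n₀/n = 88·367/463 = 69.7538; c·n₁/n = 187·96/463 = 38.7732
RR_MH = (78.8633 + 53.2854 + 69.7538) / (26.4388 + 26.4556 + 38.7732) = 201.9025 / 91.6677 = 2.20255

2.203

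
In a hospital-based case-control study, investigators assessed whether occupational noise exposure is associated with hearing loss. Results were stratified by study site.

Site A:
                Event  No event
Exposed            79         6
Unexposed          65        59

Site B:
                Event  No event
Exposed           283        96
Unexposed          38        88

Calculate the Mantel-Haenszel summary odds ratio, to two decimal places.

OR_MH = Σ(aᵢdᵢ/nᵢ) / Σ(bᵢcᵢ/nᵢ), where nᵢ is the stratum total.
Stratum 1 (Site A): n = 209; a·d/n = 79·59/209 = 22.3014; b·c/n = 6·65/209 = 1.8660
Stratum 2 (Site B): n = 505; a·d/n = 283·88/505 = 49.3149; b·c/n = 96·38/505 = 7.2238
OR_MH = (22.3014 + 49.3149) / (1.8660 + 7.2238) = 71.6163 / 9.0898 = 7.87876

7.88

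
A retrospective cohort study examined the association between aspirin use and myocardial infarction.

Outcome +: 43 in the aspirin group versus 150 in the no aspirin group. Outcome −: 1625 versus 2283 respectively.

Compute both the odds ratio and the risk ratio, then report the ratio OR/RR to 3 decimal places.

0.963

From the description: a = 43, b = 1625, c = 150, d = 2283.
OR = (43·2283)/(1625·150) = 98169/243750 = 0.40274
Risk in exposed = 43/1668 = 0.02578; risk in unexposed = 150/2433 = 0.06165; RR = 0.41814
OR/RR = 0.40274 / 0.41814 = 0.96318
The outcome is rare in both groups, so OR ≈ RR (ratio near 1).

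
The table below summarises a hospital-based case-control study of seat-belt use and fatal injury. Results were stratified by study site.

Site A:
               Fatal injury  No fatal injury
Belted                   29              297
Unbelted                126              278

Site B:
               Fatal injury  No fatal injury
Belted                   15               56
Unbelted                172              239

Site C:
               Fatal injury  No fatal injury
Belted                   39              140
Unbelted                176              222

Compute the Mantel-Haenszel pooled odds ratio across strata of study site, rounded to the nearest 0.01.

0.29

OR_MH = Σ(aᵢdᵢ/nᵢ) / Σ(bᵢcᵢ/nᵢ), where nᵢ is the stratum total.
Stratum 1 (Site A): n = 730; a·d/n = 29·278/730 = 11.0438; b·c/n = 297·126/730 = 51.2630
Stratum 2 (Site B): n = 482; a·d/n = 15·239/482 = 7.4378; b·c/n = 56·172/482 = 19.9834
Stratum 3 (Site C): n = 577; a·d/n = 39·222/577 = 15.0052; b·c/n = 140·176/577 = 42.7036
OR_MH = (11.0438 + 7.4378 + 15.0052) / (51.2630 + 19.9834 + 42.7036) = 33.4868 / 113.9501 = 0.29387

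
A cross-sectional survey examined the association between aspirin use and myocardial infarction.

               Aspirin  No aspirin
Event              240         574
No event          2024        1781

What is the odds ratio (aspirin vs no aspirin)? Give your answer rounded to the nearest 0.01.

Reading the table with exposure as columns: a = 240 (Aspirin, case), b = 2024 (Aspirin, non-case), c = 574 (No aspirin, case), d = 1781.
OR = (a·d)/(b·c) = (240 × 1781) / (2024 × 574) = 427440 / 1161776 = 0.36792
Exposure is associated with lower odds of myocardial infarction (OR = 0.37 < 1).

0.37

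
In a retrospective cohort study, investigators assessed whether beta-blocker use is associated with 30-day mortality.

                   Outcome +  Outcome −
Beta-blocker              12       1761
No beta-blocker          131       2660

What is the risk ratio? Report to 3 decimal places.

Cells: a = 12, b = 1761, c = 131, d = 2660.
Risk in exposed = 12/1773 = 0.00677; risk in unexposed = 131/2791 = 0.04694.
RR = 0.00677 / 0.04694 = 0.14420
The risk is 86% lower among the exposed than among the unexposed.

0.144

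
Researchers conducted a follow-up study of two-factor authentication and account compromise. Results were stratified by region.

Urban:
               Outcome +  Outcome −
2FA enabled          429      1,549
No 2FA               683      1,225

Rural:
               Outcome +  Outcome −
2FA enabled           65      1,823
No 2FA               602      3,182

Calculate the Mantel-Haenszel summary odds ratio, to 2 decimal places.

0.37

OR_MH = Σ(aᵢdᵢ/nᵢ) / Σ(bᵢcᵢ/nᵢ), where nᵢ is the stratum total.
Stratum 1 (Urban): n = 3886; a·d/n = 429·1225/3886 = 135.2355; b·c/n = 1549·683/3886 = 272.2509
Stratum 2 (Rural): n = 5672; a·d/n = 65·3182/5672 = 36.4651; b·c/n = 1823·602/5672 = 193.4848
OR_MH = (135.2355 + 36.4651) / (272.2509 + 193.4848) = 171.7006 / 465.7357 = 0.36867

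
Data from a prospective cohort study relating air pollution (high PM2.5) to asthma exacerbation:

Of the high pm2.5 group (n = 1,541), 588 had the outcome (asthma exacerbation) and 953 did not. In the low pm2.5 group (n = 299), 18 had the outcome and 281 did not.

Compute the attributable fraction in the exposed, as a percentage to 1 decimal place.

84.2

From the description: a = 588, b = 953, c = 18, d = 281.
Risk in exposed = 588/1541 = 0.38157; risk in unexposed = 18/299 = 0.06020.
RR = 0.38157/0.06020 = 6.33831
AR% = (RR − 1)/RR × 100 = (6.33831 − 1)/6.33831 × 100 = 84.2229%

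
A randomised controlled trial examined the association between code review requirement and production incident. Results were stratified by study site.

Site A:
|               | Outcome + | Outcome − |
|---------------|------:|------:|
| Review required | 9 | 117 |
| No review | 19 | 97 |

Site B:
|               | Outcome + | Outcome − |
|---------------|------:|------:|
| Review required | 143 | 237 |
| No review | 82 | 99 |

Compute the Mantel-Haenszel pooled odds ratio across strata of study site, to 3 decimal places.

0.658

OR_MH = Σ(aᵢdᵢ/nᵢ) / Σ(bᵢcᵢ/nᵢ), where nᵢ is the stratum total.
Stratum 1 (Site A): n = 242; a·d/n = 9·97/242 = 3.6074; b·c/n = 117·19/242 = 9.1860
Stratum 2 (Site B): n = 561; a·d/n = 143·99/561 = 25.2353; b·c/n = 237·82/561 = 34.6417
OR_MH = (3.6074 + 25.2353) / (9.1860 + 34.6417) = 28.8427 / 43.8277 = 0.65809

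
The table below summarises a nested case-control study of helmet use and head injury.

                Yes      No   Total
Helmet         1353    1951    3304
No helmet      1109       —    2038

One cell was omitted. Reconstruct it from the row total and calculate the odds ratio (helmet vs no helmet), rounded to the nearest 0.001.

0.581

The missing cell is in the unexposed row: 2038 − 1109 = 929.
So a = 1353, b = 1951, c = 1109, d = 929.
OR = (a·d)/(b·c) = (1353 × 929) / (1951 × 1109) = 1256937 / 2163659 = 0.58093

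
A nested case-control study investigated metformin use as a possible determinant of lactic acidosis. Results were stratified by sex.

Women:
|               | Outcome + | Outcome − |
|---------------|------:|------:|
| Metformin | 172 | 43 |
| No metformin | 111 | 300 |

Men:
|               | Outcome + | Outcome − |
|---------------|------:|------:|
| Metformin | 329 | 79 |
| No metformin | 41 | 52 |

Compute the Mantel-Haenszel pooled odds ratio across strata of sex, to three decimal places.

8.274

OR_MH = Σ(aᵢdᵢ/nᵢ) / Σ(bᵢcᵢ/nᵢ), where nᵢ is the stratum total.
Stratum 1 (Women): n = 626; a·d/n = 172·300/626 = 82.4281; b·c/n = 43·111/626 = 7.6246
Stratum 2 (Men): n = 501; a·d/n = 329·52/501 = 34.1477; b·c/n = 79·41/501 = 6.4651
OR_MH = (82.4281 + 34.1477) / (7.6246 + 6.4651) = 116.5758 / 14.0897 = 8.27385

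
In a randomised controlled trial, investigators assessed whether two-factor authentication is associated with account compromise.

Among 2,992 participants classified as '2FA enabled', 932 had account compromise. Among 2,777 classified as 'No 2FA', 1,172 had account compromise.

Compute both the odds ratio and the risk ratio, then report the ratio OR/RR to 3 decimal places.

From the description: a = 932, b = 2060, c = 1172, d = 1605.
OR = (932·1605)/(2060·1172) = 1495860/2414320 = 0.61958
Risk in exposed = 932/2992 = 0.31150; risk in unexposed = 1172/2777 = 0.42204; RR = 0.73808
OR/RR = 0.61958 / 0.73808 = 0.83945
The outcome is not rare, so the OR lies further from 1 than the RR.

0.839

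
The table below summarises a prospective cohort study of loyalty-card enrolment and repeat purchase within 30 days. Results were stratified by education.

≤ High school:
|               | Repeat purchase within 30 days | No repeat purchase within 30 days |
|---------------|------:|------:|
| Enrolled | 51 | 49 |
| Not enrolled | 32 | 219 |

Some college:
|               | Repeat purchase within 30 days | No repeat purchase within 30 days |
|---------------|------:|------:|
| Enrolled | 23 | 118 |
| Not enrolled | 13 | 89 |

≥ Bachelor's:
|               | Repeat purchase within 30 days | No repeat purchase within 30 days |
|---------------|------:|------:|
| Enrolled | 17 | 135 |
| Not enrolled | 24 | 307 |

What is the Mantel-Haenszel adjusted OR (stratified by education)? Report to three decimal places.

OR_MH = Σ(aᵢdᵢ/nᵢ) / Σ(bᵢcᵢ/nᵢ), where nᵢ is the stratum total.
Stratum 1 (≤ High school): n = 351; a·d/n = 51·219/351 = 31.8205; b·c/n = 49·32/351 = 4.4672
Stratum 2 (Some college): n = 243; a·d/n = 23·89/243 = 8.4239; b·c/n = 118·13/243 = 6.3128
Stratum 3 (≥ Bachelor's): n = 483; a·d/n = 17·307/483 = 10.8054; b·c/n = 135·24/483 = 6.7081
OR_MH = (31.8205 + 8.4239 + 10.8054) / (4.4672 + 6.3128 + 6.7081) = 51.0498 / 17.4881 = 2.91912

2.919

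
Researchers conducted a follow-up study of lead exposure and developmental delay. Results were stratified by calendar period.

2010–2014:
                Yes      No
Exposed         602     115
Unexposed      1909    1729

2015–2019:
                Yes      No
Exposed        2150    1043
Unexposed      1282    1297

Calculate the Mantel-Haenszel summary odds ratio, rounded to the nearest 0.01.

OR_MH = Σ(aᵢdᵢ/nᵢ) / Σ(bᵢcᵢ/nᵢ), where nᵢ is the stratum total.
Stratum 1 (2010–2014): n = 4355; a·d/n = 602·1729/4355 = 239.0030; b·c/n = 115·1909/4355 = 50.4099
Stratum 2 (2015–2019): n = 5772; a·d/n = 2150·1297/5772 = 483.1168; b·c/n = 1043·1282/5772 = 231.6573
OR_MH = (239.0030 + 483.1168) / (50.4099 + 231.6573) = 722.1198 / 282.0672 = 2.56010

2.56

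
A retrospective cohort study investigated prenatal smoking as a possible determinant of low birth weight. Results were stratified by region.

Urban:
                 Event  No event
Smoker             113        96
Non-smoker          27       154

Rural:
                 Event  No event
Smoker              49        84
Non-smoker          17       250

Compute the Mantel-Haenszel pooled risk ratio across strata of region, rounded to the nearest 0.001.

4.232

RR_MH = Σ(aᵢ·n₀ᵢ/nᵢ) / Σ(cᵢ·n₁ᵢ/nᵢ), with n₁ᵢ = aᵢ+bᵢ (exposed), n₀ᵢ = cᵢ+dᵢ (unexposed), nᵢ = n₁ᵢ+n₀ᵢ.
Stratum 1 (Urban): n₁ = 209, n₀ = 181, n = 390; a·n₀/n = 113·181/390 = 52.4436; c·n₁/n = 27·209/390 = 14.4692
Stratum 2 (Rural): n₁ = 133, n₀ = 267, n = 400; a·n₀/n = 49·267/400 = 32.7075; c·n₁/n = 17·133/400 = 5.6525
RR_MH = (52.4436 + 32.7075) / (14.4692 + 5.6525) = 85.1511 / 20.1217 = 4.23180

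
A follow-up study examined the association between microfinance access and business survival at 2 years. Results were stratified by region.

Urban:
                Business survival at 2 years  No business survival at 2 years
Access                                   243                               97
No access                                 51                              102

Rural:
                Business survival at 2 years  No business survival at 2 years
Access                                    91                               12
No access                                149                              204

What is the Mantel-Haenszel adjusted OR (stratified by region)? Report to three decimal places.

6.520

OR_MH = Σ(aᵢdᵢ/nᵢ) / Σ(bᵢcᵢ/nᵢ), where nᵢ is the stratum total.
Stratum 1 (Urban): n = 493; a·d/n = 243·102/493 = 50.2759; b·c/n = 97·51/493 = 10.0345
Stratum 2 (Rural): n = 456; a·d/n = 91·204/456 = 40.7105; b·c/n = 12·149/456 = 3.9211
OR_MH = (50.2759 + 40.7105) / (10.0345 + 3.9211) = 90.9864 / 13.9555 = 6.51973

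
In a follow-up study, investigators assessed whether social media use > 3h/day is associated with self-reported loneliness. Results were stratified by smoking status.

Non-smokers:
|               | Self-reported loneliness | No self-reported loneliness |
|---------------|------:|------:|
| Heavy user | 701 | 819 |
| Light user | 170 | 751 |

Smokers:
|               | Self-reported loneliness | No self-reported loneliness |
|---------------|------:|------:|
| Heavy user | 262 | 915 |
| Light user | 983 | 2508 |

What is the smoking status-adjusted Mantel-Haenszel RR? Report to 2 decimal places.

1.30

RR_MH = Σ(aᵢ·n₀ᵢ/nᵢ) / Σ(cᵢ·n₁ᵢ/nᵢ), with n₁ᵢ = aᵢ+bᵢ (exposed), n₀ᵢ = cᵢ+dᵢ (unexposed), nᵢ = n₁ᵢ+n₀ᵢ.
Stratum 1 (Non-smokers): n₁ = 1520, n₀ = 921, n = 2441; a·n₀/n = 701·921/2441 = 264.4904; c·n₁/n = 170·1520/2441 = 105.8583
Stratum 2 (Smokers): n₁ = 1177, n₀ = 3491, n = 4668; a·n₀/n = 262·3491/4668 = 195.9387; c·n₁/n = 983·1177/4668 = 247.8558
RR_MH = (264.4904 + 195.9387) / (105.8583 + 247.8558) = 460.4291 / 353.7141 = 1.30170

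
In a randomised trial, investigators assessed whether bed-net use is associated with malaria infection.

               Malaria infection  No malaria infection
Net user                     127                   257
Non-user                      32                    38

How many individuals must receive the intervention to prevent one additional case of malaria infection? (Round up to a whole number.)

Risk in treated group = 127/384 = 0.33073; risk in control = 32/70 = 0.45714.
Absolute risk reduction = 0.45714 − 0.33073 = 0.12641
NNT = 1 / ARR = 1 / 0.12641 = 7.911 → round up → 8

8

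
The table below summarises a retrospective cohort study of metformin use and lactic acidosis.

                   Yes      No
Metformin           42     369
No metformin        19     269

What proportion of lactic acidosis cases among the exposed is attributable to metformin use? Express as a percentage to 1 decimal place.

Cells: a = 42, b = 369, c = 19, d = 269.
Risk in exposed = 42/411 = 0.10219; risk in unexposed = 19/288 = 0.06597.
RR = 0.10219/0.06597 = 1.54898
AR% = (RR − 1)/RR × 100 = (1.54898 − 1)/1.54898 × 100 = 35.4415%

35.4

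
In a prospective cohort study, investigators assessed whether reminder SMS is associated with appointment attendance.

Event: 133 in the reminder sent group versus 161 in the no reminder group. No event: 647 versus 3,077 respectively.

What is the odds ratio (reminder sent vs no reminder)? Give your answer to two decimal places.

From the description: a = 133, b = 647, c = 161, d = 3077.
OR = (a·d)/(b·c) = (133 × 3077) / (647 × 161) = 409241 / 104167 = 3.92870
The odds of appointment attendance are about 3.93 times as high in the reminder sent group.

3.93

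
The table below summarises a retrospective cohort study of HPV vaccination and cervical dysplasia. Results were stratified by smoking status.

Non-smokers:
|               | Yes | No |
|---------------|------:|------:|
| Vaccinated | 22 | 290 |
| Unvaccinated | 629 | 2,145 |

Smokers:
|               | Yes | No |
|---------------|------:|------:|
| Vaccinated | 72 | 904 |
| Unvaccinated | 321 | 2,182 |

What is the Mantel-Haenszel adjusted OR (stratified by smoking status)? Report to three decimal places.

OR_MH = Σ(aᵢdᵢ/nᵢ) / Σ(bᵢcᵢ/nᵢ), where nᵢ is the stratum total.
Stratum 1 (Non-smokers): n = 3086; a·d/n = 22·2145/3086 = 15.2916; b·c/n = 290·629/3086 = 59.1089
Stratum 2 (Smokers): n = 3479; a·d/n = 72·2182/3479 = 45.1578; b·c/n = 904·321/3479 = 83.4102
OR_MH = (15.2916 + 45.1578) / (59.1089 + 83.4102) = 60.4494 / 142.5191 = 0.42415

0.424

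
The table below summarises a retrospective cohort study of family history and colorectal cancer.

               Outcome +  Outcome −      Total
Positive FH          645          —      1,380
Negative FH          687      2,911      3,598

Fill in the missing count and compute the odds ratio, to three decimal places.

3.718

The missing cell is in the exposed row: 1380 − 645 = 735.
So a = 645, b = 735, c = 687, d = 2911.
OR = (a·d)/(b·c) = (645 × 2911) / (735 × 687) = 1877595 / 504945 = 3.71841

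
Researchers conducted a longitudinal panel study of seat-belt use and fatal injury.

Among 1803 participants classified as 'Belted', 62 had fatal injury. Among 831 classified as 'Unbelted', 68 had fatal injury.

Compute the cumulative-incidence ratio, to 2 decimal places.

From the description: a = 62, b = 1741, c = 68, d = 763.
Risk in exposed = 62/1803 = 0.03439; risk in unexposed = 68/831 = 0.08183.
RR = 0.03439 / 0.08183 = 0.42023
The risk is 58% lower among the exposed than among the unexposed.

0.42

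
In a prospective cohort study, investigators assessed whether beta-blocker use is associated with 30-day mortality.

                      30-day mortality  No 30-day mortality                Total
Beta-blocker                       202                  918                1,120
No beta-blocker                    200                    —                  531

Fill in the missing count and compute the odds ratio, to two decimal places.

The missing cell is in the unexposed row: 531 − 200 = 331.
So a = 202, b = 918, c = 200, d = 331.
OR = (a·d)/(b·c) = (202 × 331) / (918 × 200) = 66862 / 183600 = 0.36417

0.36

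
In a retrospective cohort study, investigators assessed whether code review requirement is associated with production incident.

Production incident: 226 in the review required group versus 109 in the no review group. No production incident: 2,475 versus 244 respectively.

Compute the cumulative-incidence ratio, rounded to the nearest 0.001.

0.271

From the description: a = 226, b = 2475, c = 109, d = 244.
Risk in exposed = 226/2701 = 0.08367; risk in unexposed = 109/353 = 0.30878.
RR = 0.08367 / 0.30878 = 0.27098
The risk is 73% lower among the exposed than among the unexposed.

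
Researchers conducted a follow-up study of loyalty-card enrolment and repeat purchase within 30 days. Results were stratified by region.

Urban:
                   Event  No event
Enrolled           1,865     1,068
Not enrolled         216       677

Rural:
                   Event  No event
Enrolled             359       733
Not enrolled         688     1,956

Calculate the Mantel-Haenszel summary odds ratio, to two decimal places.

OR_MH = Σ(aᵢdᵢ/nᵢ) / Σ(bᵢcᵢ/nᵢ), where nᵢ is the stratum total.
Stratum 1 (Urban): n = 3826; a·d/n = 1865·677/3826 = 330.0065; b·c/n = 1068·216/3826 = 60.2948
Stratum 2 (Rural): n = 3736; a·d/n = 359·1956/3736 = 187.9561; b·c/n = 733·688/3736 = 134.9850
OR_MH = (330.0065 + 187.9561) / (60.2948 + 134.9850) = 517.9626 / 195.2798 = 2.65241

2.65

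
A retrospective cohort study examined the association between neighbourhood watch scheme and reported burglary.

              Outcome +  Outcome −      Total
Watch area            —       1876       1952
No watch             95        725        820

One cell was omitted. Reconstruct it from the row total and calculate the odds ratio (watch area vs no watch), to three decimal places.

0.309

The missing cell is in the exposed row: 1952 − 1876 = 76.
So a = 76, b = 1876, c = 95, d = 725.
OR = (a·d)/(b·c) = (76 × 725) / (1876 × 95) = 55100 / 178220 = 0.30917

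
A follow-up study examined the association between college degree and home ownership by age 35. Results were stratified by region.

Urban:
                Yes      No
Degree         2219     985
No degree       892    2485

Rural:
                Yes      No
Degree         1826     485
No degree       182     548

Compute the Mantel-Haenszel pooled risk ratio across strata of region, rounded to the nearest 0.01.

2.75

RR_MH = Σ(aᵢ·n₀ᵢ/nᵢ) / Σ(cᵢ·n₁ᵢ/nᵢ), with n₁ᵢ = aᵢ+bᵢ (exposed), n₀ᵢ = cᵢ+dᵢ (unexposed), nᵢ = n₁ᵢ+n₀ᵢ.
Stratum 1 (Urban): n₁ = 3204, n₀ = 3377, n = 6581; a·n₀/n = 2219·3377/6581 = 1138.6663; c·n₁/n = 892·3204/6581 = 434.2756
Stratum 2 (Rural): n₁ = 2311, n₀ = 730, n = 3041; a·n₀/n = 1826·730/3041 = 438.3361; c·n₁/n = 182·2311/3041 = 138.3104
RR_MH = (1138.6663 + 438.3361) / (434.2756 + 138.3104) = 1577.0024 / 572.5861 = 2.75418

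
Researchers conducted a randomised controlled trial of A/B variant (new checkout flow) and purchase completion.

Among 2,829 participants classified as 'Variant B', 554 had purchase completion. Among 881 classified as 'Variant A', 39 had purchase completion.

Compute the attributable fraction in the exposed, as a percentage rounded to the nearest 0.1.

77.4

From the description: a = 554, b = 2275, c = 39, d = 842.
Risk in exposed = 554/2829 = 0.19583; risk in unexposed = 39/881 = 0.04427.
RR = 0.19583/0.04427 = 4.42372
AR% = (RR − 1)/RR × 100 = (4.42372 − 1)/4.42372 × 100 = 77.3946%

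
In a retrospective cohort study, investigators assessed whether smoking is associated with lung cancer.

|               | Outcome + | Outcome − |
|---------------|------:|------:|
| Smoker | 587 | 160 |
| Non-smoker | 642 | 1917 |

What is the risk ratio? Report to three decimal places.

3.132

Cells: a = 587, b = 160, c = 642, d = 1917.
Risk in exposed = 587/747 = 0.78581; risk in unexposed = 642/2559 = 0.25088.
RR = 0.78581 / 0.25088 = 3.13222
The risk among the exposed is 3.13 times that among the unexposed.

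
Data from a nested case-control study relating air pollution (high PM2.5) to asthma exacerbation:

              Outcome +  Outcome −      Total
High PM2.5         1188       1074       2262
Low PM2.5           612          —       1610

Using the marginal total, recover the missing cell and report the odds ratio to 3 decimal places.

The missing cell is in the unexposed row: 1610 − 612 = 998.
So a = 1188, b = 1074, c = 612, d = 998.
OR = (a·d)/(b·c) = (1188 × 998) / (1074 × 612) = 1185624 / 657288 = 1.80381

1.804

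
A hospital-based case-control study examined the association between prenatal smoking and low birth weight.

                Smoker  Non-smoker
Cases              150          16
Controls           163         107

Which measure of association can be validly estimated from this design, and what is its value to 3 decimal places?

Reading the table with exposure as columns: a = 150 (Smoker, case), b = 163 (Smoker, non-case), c = 16 (Non-smoker, case), d = 107.
This is a hospital-based case-control study: participants were sampled on outcome status, so risks in the source population cannot be estimated directly — relative risk is not valid here. The odds ratio is the appropriate measure.
OR = (a·d)/(b·c) = (150 × 107) / (163 × 16) = 16050 / 2608 = 6.15414

6.154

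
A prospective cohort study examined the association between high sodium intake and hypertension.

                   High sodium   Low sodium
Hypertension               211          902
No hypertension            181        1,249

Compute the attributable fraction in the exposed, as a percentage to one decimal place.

Reading the table with exposure as columns: a = 211 (High sodium, case), b = 181 (High sodium, non-case), c = 902 (Low sodium, case), d = 1249.
Risk in exposed = 211/392 = 0.53827; risk in unexposed = 902/2151 = 0.41934.
RR = 0.53827/0.41934 = 1.28360
AR% = (RR − 1)/RR × 100 = (1.28360 − 1)/1.28360 × 100 = 22.0942%

22.1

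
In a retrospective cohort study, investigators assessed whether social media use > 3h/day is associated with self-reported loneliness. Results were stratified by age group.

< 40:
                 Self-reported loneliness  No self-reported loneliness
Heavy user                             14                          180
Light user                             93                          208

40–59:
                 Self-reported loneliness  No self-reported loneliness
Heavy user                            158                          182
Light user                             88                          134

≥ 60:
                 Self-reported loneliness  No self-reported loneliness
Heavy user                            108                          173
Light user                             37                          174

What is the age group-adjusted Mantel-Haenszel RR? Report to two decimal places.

1.06

RR_MH = Σ(aᵢ·n₀ᵢ/nᵢ) / Σ(cᵢ·n₁ᵢ/nᵢ), with n₁ᵢ = aᵢ+bᵢ (exposed), n₀ᵢ = cᵢ+dᵢ (unexposed), nᵢ = n₁ᵢ+n₀ᵢ.
Stratum 1 (< 40): n₁ = 194, n₀ = 301, n = 495; a·n₀/n = 14·301/495 = 8.5131; c·n₁/n = 93·194/495 = 36.4485
Stratum 2 (40–59): n₁ = 340, n₀ = 222, n = 562; a·n₀/n = 158·222/562 = 62.4128; c·n₁/n = 88·340/562 = 53.2384
Stratum 3 (≥ 60): n₁ = 281, n₀ = 211, n = 492; a·n₀/n = 108·211/492 = 46.3171; c·n₁/n = 37·281/492 = 21.1321
RR_MH = (8.5131 + 62.4128 + 46.3171) / (36.4485 + 53.2384 + 21.1321) = 117.2430 / 110.8190 = 1.05797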